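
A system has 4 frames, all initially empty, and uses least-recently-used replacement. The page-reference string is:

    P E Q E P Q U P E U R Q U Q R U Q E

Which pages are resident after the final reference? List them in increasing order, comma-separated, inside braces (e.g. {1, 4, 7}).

{E, Q, R, U}

P → fault, frames (P)
E → fault, frames (P E)
Q → fault, frames (P E Q)
E → hit
P → hit
Q → hit
U → fault, frames (E P Q U)
P → hit
E → hit
U → hit
R → fault, evict Q, frames (P E U R)
Q → fault, evict P, frames (E U R Q)
U → hit
Q → hit
R → hit
U → hit
Q → hit
E → hit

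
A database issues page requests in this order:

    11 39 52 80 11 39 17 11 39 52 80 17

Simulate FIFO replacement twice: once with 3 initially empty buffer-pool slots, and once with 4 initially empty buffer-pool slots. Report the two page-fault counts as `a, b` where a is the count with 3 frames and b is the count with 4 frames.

3 frames: F F F F F F F . . F F . → 9 faults.
4 frames: F F F F . . F F F F F F → 10 faults.
10 > 9: adding a frame increased faults — Belady's anomaly.

9, 10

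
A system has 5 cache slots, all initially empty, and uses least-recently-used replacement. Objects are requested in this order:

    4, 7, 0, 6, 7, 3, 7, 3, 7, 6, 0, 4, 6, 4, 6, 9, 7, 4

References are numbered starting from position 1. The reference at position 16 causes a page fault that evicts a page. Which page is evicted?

3

pos 1: 4: miss, frames (4)
pos 2: 7: miss, frames (4 7)
pos 3: 0: miss, frames (4 7 0)
pos 4: 6: miss, frames (4 7 0 6)
pos 5: 7: hit
pos 6: 3: miss, frames (4 0 6 7 3)
pos 7: 7: hit
pos 8: 3: hit
pos 9: 7: hit
pos 10: 6: hit
pos 11: 0: hit
pos 12: 4: hit
pos 13: 6: hit
pos 14: 4: hit
pos 15: 6: hit
pos 16: 9: miss, evict 3, frames (7 0 4 6 9)
At position 16, page 3 is evicted.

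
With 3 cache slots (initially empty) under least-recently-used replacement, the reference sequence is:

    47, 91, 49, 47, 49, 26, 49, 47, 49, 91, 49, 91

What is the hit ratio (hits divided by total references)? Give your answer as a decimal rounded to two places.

47: miss, frames [47]
91: miss, frames [47, 91]
49: miss, frames [47, 91, 49]
47: hit
49: hit
26: miss, evict 91, frames [47, 49, 26]
49: hit
47: hit
49: hit
91: miss, evict 26, frames [47, 49, 91]
49: hit
91: hit
Hits: 7 of 12 references → 7/12 = 0.5833.

0.58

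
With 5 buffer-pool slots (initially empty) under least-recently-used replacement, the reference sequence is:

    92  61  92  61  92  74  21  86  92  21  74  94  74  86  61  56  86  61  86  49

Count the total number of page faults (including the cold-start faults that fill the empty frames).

92 -> miss, frames [92]
61 -> miss, frames [92, 61]
92 -> hit
61 -> hit
92 -> hit
74 -> miss, frames [61, 92, 74]
21 -> miss, frames [61, 92, 74, 21]
86 -> miss, frames [61, 92, 74, 21, 86]
92 -> hit
21 -> hit
74 -> hit
94 -> miss, evict 61, frames [86, 92, 21, 74, 94]
74 -> hit
86 -> hit
61 -> miss, evict 92, frames [21, 94, 74, 86, 61]
56 -> miss, evict 21, frames [94, 74, 86, 61, 56]
86 -> hit
61 -> hit
86 -> hit
49 -> miss, evict 94, frames [74, 56, 61, 86, 49]
Page faults: 9.

9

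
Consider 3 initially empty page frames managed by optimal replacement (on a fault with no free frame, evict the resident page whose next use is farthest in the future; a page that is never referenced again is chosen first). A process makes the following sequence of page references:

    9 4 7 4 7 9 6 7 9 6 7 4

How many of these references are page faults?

9: fault, frames (9)
4: fault, frames (9 4)
7: fault, frames (9 4 7)
4: hit
7: hit
9: hit
6: fault, evict 4, frames (9 7 6)
7: hit
9: hit
6: hit
7: hit
4: fault, evict 6, frames (9 7 4)
Page faults: 5.

5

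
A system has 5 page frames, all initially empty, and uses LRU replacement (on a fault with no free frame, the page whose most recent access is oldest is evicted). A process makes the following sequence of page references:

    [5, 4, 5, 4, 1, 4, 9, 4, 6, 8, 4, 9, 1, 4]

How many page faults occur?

5 → miss, frames (5)
4 → miss, frames (5 4)
5 → hit
4 → hit
1 → miss, frames (5 4 1)
4 → hit
9 → miss, frames (5 1 4 9)
4 → hit
6 → miss, frames (5 1 9 4 6)
8 → miss, evict 5, frames (1 9 4 6 8)
4 → hit
9 → hit
1 → hit
4 → hit
Page faults: 6.

6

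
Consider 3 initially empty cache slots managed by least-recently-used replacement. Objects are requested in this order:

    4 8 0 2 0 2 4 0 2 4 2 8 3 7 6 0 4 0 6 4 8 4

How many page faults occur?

4 → miss, frames [4]
8 → miss, frames [4, 8]
0 → miss, frames [4, 8, 0]
2 → miss, evict 4, frames [8, 0, 2]
0 → hit
2 → hit
4 → miss, evict 8, frames [0, 2, 4]
0 → hit
2 → hit
4 → hit
2 → hit
8 → miss, evict 0, frames [4, 2, 8]
3 → miss, evict 4, frames [2, 8, 3]
7 → miss, evict 2, frames [8, 3, 7]
6 → miss, evict 8, frames [3, 7, 6]
0 → miss, evict 3, frames [7, 6, 0]
4 → miss, evict 7, frames [6, 0, 4]
0 → hit
6 → hit
4 → hit
8 → miss, evict 0, frames [6, 4, 8]
4 → hit
Page faults: 12.

12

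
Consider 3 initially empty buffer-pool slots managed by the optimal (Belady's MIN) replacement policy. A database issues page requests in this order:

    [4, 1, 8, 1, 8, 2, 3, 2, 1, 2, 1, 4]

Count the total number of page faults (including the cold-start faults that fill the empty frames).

4 → fault, frames {4}
1 → fault, frames {4,1}
8 → fault, frames {4,1,8}
1 → hit
8 → hit
2 → fault, evict 8, frames {4,1,2}
3 → fault, evict 4, frames {1,2,3}
2 → hit
1 → hit
2 → hit
1 → hit
4 → fault, evict 3, frames {1,2,4}
Page faults: 6.

6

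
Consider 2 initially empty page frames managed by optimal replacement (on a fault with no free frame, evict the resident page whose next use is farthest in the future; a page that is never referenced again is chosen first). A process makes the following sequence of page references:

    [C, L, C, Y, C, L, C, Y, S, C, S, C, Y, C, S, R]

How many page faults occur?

C: fault, frames (C)
L: fault, frames (C L)
C: hit
Y: fault, evict L, frames (C Y)
C: hit
L: fault, evict Y, frames (C L)
C: hit
Y: fault, evict L, frames (C Y)
S: fault, evict Y, frames (C S)
C: hit
S: hit
C: hit
Y: fault, evict S, frames (C Y)
C: hit
S: fault, evict Y, frames (C S)
R: fault, evict S, frames (C R)
Page faults: 9.

9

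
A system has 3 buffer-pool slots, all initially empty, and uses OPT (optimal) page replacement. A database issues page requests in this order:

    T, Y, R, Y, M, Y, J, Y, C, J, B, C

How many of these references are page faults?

T → fault, frames (T)
Y → fault, frames (T Y)
R → fault, frames (T Y R)
Y → hit
M → fault, evict R, frames (T Y M)
Y → hit
J → fault, evict M, frames (T Y J)
Y → hit
C → fault, evict Y, frames (T J C)
J → hit
B → fault, evict J, frames (T C B)
C → hit
Page faults: 7.

7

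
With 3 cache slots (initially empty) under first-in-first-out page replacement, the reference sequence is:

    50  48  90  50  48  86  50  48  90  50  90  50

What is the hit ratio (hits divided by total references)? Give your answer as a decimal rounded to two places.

50 → fault, frames {50}
48 → fault, frames {50,48}
90 → fault, frames {50,48,90}
50 → hit
48 → hit
86 → fault, evict 50, frames {48,90,86}
50 → fault, evict 48, frames {90,86,50}
48 → fault, evict 90, frames {86,50,48}
90 → fault, evict 86, frames {50,48,90}
50 → hit
90 → hit
50 → hit
Hits: 5 of 12 references → 5/12 = 0.4167.

0.42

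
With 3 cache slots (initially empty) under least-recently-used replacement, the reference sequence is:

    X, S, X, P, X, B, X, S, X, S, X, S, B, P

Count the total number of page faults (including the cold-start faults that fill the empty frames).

6

X → fault, frames [X]
S → fault, frames [X, S]
X → hit
P → fault, frames [S, X, P]
X → hit
B → fault, evict S, frames [P, X, B]
X → hit
S → fault, evict P, frames [B, X, S]
X → hit
S → hit
X → hit
S → hit
B → hit
P → fault, evict X, frames [S, B, P]
Page faults: 6.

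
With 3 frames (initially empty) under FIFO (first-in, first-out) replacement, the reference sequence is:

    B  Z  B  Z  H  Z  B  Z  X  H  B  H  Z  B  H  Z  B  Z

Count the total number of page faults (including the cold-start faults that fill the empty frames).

7

B -> fault, frames [B]
Z -> fault, frames [B, Z]
B -> hit
Z -> hit
H -> fault, frames [B, Z, H]
Z -> hit
B -> hit
Z -> hit
X -> fault, evict B, frames [Z, H, X]
H -> hit
B -> fault, evict Z, frames [H, X, B]
H -> hit
Z -> fault, evict H, frames [X, B, Z]
B -> hit
H -> fault, evict X, frames [B, Z, H]
Z -> hit
B -> hit
Z -> hit
Page faults: 7.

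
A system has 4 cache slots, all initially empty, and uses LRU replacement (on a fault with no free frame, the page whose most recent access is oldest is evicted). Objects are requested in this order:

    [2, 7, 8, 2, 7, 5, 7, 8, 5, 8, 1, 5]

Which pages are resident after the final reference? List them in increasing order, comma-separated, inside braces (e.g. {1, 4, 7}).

{1, 5, 7, 8}

2: miss, frames [2]
7: miss, frames [2, 7]
8: miss, frames [2, 7, 8]
2: hit
7: hit
5: miss, frames [8, 2, 7, 5]
7: hit
8: hit
5: hit
8: hit
1: miss, evict 2, frames [7, 5, 8, 1]
5: hit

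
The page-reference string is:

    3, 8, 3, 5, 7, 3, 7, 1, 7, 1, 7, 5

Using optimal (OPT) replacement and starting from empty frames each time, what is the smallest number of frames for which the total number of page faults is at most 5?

f=1: 12 faults
f=2: 6 faults
f=3: 5 faults
f=4: 5 faults
f=5: 5 faults
Smallest f with faults ≤ 5 is 3.

3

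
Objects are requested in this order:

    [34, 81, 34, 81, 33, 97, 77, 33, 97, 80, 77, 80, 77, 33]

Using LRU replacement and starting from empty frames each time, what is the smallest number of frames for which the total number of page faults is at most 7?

4

f=1: 14 faults
f=2: 10 faults
f=3: 8 faults
f=4: 6 faults
f=5: 6 faults
f=6: 6 faults
Smallest f with faults ≤ 7 is 4.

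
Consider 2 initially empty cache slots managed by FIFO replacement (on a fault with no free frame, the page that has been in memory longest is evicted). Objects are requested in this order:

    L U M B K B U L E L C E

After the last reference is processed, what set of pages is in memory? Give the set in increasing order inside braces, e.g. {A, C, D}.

L: miss, frames (L)
U: miss, frames (L U)
M: miss, evict L, frames (U M)
B: miss, evict U, frames (M B)
K: miss, evict M, frames (B K)
B: hit
U: miss, evict B, frames (K U)
L: miss, evict K, frames (U L)
E: miss, evict U, frames (L E)
L: hit
C: miss, evict L, frames (E C)
E: hit

{C, E}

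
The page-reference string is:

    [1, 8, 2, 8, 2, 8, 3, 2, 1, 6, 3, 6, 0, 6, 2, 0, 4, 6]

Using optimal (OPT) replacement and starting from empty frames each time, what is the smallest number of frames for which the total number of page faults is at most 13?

f=1: 18 faults
f=2: 10 faults
f=3: 7 faults
f=4: 7 faults
f=5: 7 faults
f=6: 7 faults
f=7: 7 faults
Smallest f with faults ≤ 13 is 2.

2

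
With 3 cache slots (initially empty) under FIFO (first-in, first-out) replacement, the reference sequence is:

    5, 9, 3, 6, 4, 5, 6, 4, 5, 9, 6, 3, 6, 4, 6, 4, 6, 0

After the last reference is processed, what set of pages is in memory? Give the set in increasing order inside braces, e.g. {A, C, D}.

5: miss, frames {5}
9: miss, frames {5,9}
3: miss, frames {5,9,3}
6: miss, evict 5, frames {9,3,6}
4: miss, evict 9, frames {3,6,4}
5: miss, evict 3, frames {6,4,5}
6: hit
4: hit
5: hit
9: miss, evict 6, frames {4,5,9}
6: miss, evict 4, frames {5,9,6}
3: miss, evict 5, frames {9,6,3}
6: hit
4: miss, evict 9, frames {6,3,4}
6: hit
4: hit
6: hit
0: miss, evict 6, frames {3,4,0}

{0, 3, 4}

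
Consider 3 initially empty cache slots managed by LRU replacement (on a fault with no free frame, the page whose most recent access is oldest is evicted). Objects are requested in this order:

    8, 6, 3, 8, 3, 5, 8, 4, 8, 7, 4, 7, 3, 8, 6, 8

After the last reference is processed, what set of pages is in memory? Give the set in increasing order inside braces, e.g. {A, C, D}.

{3, 6, 8}

8: fault, frames (8)
6: fault, frames (8 6)
3: fault, frames (8 6 3)
8: hit
3: hit
5: fault, evict 6, frames (8 3 5)
8: hit
4: fault, evict 3, frames (5 8 4)
8: hit
7: fault, evict 5, frames (4 8 7)
4: hit
7: hit
3: fault, evict 8, frames (4 7 3)
8: fault, evict 4, frames (7 3 8)
6: fault, evict 7, frames (3 8 6)
8: hit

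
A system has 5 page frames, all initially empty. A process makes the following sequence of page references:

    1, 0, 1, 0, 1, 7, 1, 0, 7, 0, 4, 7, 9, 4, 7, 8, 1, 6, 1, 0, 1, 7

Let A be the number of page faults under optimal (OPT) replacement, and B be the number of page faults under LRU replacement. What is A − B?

-2

Under OPT: F F . . . F . . . . F . F . . F . F . . . . → 7 faults.
Under LRU: F F . . . F . . . . F . F . . F F F . F . . → 9 faults.
A − B = 7 − 9 = -2.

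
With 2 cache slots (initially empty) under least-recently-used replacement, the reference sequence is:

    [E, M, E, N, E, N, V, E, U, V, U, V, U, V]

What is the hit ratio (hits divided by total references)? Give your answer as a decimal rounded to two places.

0.50

E: miss, frames [E]
M: miss, frames [E, M]
E: hit
N: miss, evict M, frames [E, N]
E: hit
N: hit
V: miss, evict E, frames [N, V]
E: miss, evict N, frames [V, E]
U: miss, evict V, frames [E, U]
V: miss, evict E, frames [U, V]
U: hit
V: hit
U: hit
V: hit
Hits: 7 of 14 references → 7/14 = 0.5000.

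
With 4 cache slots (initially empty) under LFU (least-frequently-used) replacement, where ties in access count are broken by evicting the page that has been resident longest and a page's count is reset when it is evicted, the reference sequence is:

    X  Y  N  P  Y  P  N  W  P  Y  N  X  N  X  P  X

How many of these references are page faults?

X → fault, frames [X]
Y → fault, frames [X, Y]
N → fault, frames [X, Y, N]
P → fault, frames [X, Y, N, P]
Y → hit
P → hit
N → hit
W → fault, evict X, frames [Y, N, P, W]
P → hit
Y → hit
N → hit
X → fault, evict W, frames [Y, N, P, X]
N → hit
X → hit
P → hit
X → hit
Page faults: 6.

6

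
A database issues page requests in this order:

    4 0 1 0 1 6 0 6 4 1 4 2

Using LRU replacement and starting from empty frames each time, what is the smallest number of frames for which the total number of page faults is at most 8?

2

f=1: 12 faults
f=2: 8 faults
f=3: 7 faults
f=4: 5 faults
f=5: 5 faults
Smallest f with faults ≤ 8 is 2.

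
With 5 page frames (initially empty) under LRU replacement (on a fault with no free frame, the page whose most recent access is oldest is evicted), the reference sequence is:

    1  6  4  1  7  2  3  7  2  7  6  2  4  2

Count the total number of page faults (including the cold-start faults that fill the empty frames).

8

1 -> fault, frames (1)
6 -> fault, frames (1 6)
4 -> fault, frames (1 6 4)
1 -> hit
7 -> fault, frames (6 4 1 7)
2 -> fault, frames (6 4 1 7 2)
3 -> fault, evict 6, frames (4 1 7 2 3)
7 -> hit
2 -> hit
7 -> hit
6 -> fault, evict 4, frames (1 3 2 7 6)
2 -> hit
4 -> fault, evict 1, frames (3 7 6 2 4)
2 -> hit
Page faults: 8.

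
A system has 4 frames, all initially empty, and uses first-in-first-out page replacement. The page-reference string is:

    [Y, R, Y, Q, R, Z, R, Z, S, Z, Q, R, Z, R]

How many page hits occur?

Y -> miss, frames {Y}
R -> miss, frames {Y,R}
Y -> hit
Q -> miss, frames {Y,R,Q}
R -> hit
Z -> miss, frames {Y,R,Q,Z}
R -> hit
Z -> hit
S -> miss, evict Y, frames {R,Q,Z,S}
Z -> hit
Q -> hit
R -> hit
Z -> hit
R -> hit
Hits: 9.

9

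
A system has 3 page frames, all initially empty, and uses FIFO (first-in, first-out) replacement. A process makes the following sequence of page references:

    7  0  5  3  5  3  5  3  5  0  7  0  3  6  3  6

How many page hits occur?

7 → fault, frames {7}
0 → fault, frames {7,0}
5 → fault, frames {7,0,5}
3 → fault, evict 7, frames {0,5,3}
5 → hit
3 → hit
5 → hit
3 → hit
5 → hit
0 → hit
7 → fault, evict 0, frames {5,3,7}
0 → fault, evict 5, frames {3,7,0}
3 → hit
6 → fault, evict 3, frames {7,0,6}
3 → fault, evict 7, frames {0,6,3}
6 → hit
Hits: 8.

8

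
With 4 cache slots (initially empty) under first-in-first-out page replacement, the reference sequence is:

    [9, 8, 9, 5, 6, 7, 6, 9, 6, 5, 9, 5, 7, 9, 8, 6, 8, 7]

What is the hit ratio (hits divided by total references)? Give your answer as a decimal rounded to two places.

9 → fault, frames [9]
8 → fault, frames [9, 8]
9 → hit
5 → fault, frames [9, 8, 5]
6 → fault, frames [9, 8, 5, 6]
7 → fault, evict 9, frames [8, 5, 6, 7]
6 → hit
9 → fault, evict 8, frames [5, 6, 7, 9]
6 → hit
5 → hit
9 → hit
5 → hit
7 → hit
9 → hit
8 → fault, evict 5, frames [6, 7, 9, 8]
6 → hit
8 → hit
7 → hit
Hits: 11 of 18 references → 11/18 = 0.6111.

0.61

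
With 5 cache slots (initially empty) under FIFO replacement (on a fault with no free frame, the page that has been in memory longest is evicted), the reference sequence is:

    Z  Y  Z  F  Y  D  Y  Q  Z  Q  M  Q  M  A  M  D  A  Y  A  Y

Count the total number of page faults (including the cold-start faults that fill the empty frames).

Z -> miss, frames (Z)
Y -> miss, frames (Z Y)
Z -> hit
F -> miss, frames (Z Y F)
Y -> hit
D -> miss, frames (Z Y F D)
Y -> hit
Q -> miss, frames (Z Y F D Q)
Z -> hit
Q -> hit
M -> miss, evict Z, frames (Y F D Q M)
Q -> hit
M -> hit
A -> miss, evict Y, frames (F D Q M A)
M -> hit
D -> hit
A -> hit
Y -> miss, evict F, frames (D Q M A Y)
A -> hit
Y -> hit
Page faults: 8.

8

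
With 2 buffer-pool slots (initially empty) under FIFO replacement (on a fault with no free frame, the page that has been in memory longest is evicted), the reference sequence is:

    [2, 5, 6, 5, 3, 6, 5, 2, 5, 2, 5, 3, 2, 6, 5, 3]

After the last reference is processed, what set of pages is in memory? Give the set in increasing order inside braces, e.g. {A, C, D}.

{3, 5}

2 -> fault, frames {2}
5 -> fault, frames {2,5}
6 -> fault, evict 2, frames {5,6}
5 -> hit
3 -> fault, evict 5, frames {6,3}
6 -> hit
5 -> fault, evict 6, frames {3,5}
2 -> fault, evict 3, frames {5,2}
5 -> hit
2 -> hit
5 -> hit
3 -> fault, evict 5, frames {2,3}
2 -> hit
6 -> fault, evict 2, frames {3,6}
5 -> fault, evict 3, frames {6,5}
3 -> fault, evict 6, frames {5,3}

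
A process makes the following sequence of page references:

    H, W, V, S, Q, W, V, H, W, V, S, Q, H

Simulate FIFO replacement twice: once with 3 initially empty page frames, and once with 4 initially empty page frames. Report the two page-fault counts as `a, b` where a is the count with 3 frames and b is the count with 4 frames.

3 frames: F F F F F F F F . . F F . → 10 faults.
4 frames: F F F F F . . F F F F F F → 11 faults.
11 > 10: adding a frame increased faults — Belady's anomaly.

10, 11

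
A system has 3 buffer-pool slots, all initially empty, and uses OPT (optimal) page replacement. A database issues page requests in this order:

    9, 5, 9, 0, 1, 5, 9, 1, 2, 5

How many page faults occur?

5

9 -> miss, frames [9]
5 -> miss, frames [9, 5]
9 -> hit
0 -> miss, frames [9, 5, 0]
1 -> miss, evict 0, frames [9, 5, 1]
5 -> hit
9 -> hit
1 -> hit
2 -> miss, evict 1, frames [9, 5, 2]
5 -> hit
Page faults: 5.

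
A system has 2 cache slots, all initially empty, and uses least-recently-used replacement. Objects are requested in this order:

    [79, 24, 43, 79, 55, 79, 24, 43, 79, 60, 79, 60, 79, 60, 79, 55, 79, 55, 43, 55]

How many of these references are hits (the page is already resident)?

79: fault, frames [79]
24: fault, frames [79, 24]
43: fault, evict 79, frames [24, 43]
79: fault, evict 24, frames [43, 79]
55: fault, evict 43, frames [79, 55]
79: hit
24: fault, evict 55, frames [79, 24]
43: fault, evict 79, frames [24, 43]
79: fault, evict 24, frames [43, 79]
60: fault, evict 43, frames [79, 60]
79: hit
60: hit
79: hit
60: hit
79: hit
55: fault, evict 60, frames [79, 55]
79: hit
55: hit
43: fault, evict 79, frames [55, 43]
55: hit
Hits: 9.

9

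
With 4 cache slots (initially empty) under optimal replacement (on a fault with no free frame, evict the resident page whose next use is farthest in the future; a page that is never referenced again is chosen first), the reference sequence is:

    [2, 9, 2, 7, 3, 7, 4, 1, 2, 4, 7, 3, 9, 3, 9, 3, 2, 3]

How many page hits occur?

2 → miss, frames {2}
9 → miss, frames {2,9}
2 → hit
7 → miss, frames {2,9,7}
3 → miss, frames {2,9,7,3}
7 → hit
4 → miss, evict 9, frames {2,7,3,4}
1 → miss, evict 3, frames {2,7,4,1}
2 → hit
4 → hit
7 → hit
3 → miss, evict 1, frames {2,7,4,3}
9 → miss, evict 4, frames {2,7,3,9}
3 → hit
9 → hit
3 → hit
2 → hit
3 → hit
Hits: 10.

10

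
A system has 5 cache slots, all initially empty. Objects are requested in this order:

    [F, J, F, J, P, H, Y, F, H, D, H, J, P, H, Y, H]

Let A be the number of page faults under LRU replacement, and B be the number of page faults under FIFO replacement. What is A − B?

3

Under LRU: F F . . F F F . . F . F F . F . → 9 faults.
Under FIFO: F F . . F F F . . F . . . . . . → 6 faults.
A − B = 9 − 6 = 3.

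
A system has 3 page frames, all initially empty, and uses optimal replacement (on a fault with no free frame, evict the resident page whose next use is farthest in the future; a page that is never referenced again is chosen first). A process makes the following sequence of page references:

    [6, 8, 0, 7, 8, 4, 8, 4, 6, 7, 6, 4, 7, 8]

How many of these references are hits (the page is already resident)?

6 → miss, frames [6]
8 → miss, frames [6, 8]
0 → miss, frames [6, 8, 0]
7 → miss, evict 0, frames [6, 8, 7]
8 → hit
4 → miss, evict 7, frames [6, 8, 4]
8 → hit
4 → hit
6 → hit
7 → miss, evict 8, frames [6, 4, 7]
6 → hit
4 → hit
7 → hit
8 → miss, evict 7, frames [6, 4, 8]
Hits: 7.

7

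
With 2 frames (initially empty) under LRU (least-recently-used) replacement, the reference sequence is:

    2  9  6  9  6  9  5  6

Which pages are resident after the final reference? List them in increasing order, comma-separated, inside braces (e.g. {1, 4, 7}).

2 → fault, frames {2}
9 → fault, frames {2,9}
6 → fault, evict 2, frames {9,6}
9 → hit
6 → hit
9 → hit
5 → fault, evict 6, frames {9,5}
6 → fault, evict 9, frames {5,6}

{5, 6}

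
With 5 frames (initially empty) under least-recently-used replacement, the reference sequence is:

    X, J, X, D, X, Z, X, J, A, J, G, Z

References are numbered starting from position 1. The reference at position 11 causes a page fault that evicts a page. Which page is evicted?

pos 1: X → miss, frames [X]
pos 2: J → miss, frames [X, J]
pos 3: X → hit
pos 4: D → miss, frames [J, X, D]
pos 5: X → hit
pos 6: Z → miss, frames [J, D, X, Z]
pos 7: X → hit
pos 8: J → hit
pos 9: A → miss, frames [D, Z, X, J, A]
pos 10: J → hit
pos 11: G → miss, evict D, frames [Z, X, A, J, G]
At position 11, page D is evicted.

D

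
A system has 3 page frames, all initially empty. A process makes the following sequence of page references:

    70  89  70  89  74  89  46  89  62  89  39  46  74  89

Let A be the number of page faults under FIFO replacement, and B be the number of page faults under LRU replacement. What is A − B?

1

Under FIFO: F F . . F . F . F F F F F F → 10 faults.
Under LRU: F F . . F . F . F . F F F F → 9 faults.
A − B = 10 − 9 = 1.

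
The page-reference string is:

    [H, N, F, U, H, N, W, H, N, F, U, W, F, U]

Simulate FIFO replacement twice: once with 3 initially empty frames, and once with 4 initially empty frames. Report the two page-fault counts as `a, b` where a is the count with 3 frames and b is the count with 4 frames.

9, 10

3 frames: F F F F F F F . . F F . . . → 9 faults.
4 frames: F F F F . . F F F F F F . . → 10 faults.
10 > 9: adding a frame increased faults — Belady's anomaly.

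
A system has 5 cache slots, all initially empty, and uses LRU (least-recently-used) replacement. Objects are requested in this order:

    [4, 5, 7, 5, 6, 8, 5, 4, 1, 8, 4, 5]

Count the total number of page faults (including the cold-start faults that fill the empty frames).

4: miss, frames [4]
5: miss, frames [4, 5]
7: miss, frames [4, 5, 7]
5: hit
6: miss, frames [4, 7, 5, 6]
8: miss, frames [4, 7, 5, 6, 8]
5: hit
4: hit
1: miss, evict 7, frames [6, 8, 5, 4, 1]
8: hit
4: hit
5: hit
Page faults: 6.

6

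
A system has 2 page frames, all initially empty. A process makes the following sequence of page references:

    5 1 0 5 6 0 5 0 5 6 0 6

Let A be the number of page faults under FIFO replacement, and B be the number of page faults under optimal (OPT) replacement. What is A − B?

3

Under FIFO: F F F F F F F . . F F . → 9 faults.
Under OPT: F F F . F . F . . F . . → 6 faults.
A − B = 9 − 6 = 3.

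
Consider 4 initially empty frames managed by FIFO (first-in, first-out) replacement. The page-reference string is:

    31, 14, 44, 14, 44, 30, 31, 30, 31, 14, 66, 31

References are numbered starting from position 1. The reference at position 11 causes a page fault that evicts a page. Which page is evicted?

pos 1: 31: fault, frames {31}
pos 2: 14: fault, frames {31,14}
pos 3: 44: fault, frames {31,14,44}
pos 4: 14: hit
pos 5: 44: hit
pos 6: 30: fault, frames {31,14,44,30}
pos 7: 31: hit
pos 8: 30: hit
pos 9: 31: hit
pos 10: 14: hit
pos 11: 66: fault, evict 31, frames {14,44,30,66}
At position 11, page 31 is evicted.

31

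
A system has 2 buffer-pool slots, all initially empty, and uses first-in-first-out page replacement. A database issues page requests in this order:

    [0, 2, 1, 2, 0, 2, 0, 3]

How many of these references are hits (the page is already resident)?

0 -> fault, frames {0}
2 -> fault, frames {0,2}
1 -> fault, evict 0, frames {2,1}
2 -> hit
0 -> fault, evict 2, frames {1,0}
2 -> fault, evict 1, frames {0,2}
0 -> hit
3 -> fault, evict 0, frames {2,3}
Hits: 2.

2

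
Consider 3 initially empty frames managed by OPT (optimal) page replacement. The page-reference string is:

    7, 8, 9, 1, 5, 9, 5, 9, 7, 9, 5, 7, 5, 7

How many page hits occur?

9

7 -> fault, frames (7)
8 -> fault, frames (7 8)
9 -> fault, frames (7 8 9)
1 -> fault, evict 8, frames (7 9 1)
5 -> fault, evict 1, frames (7 9 5)
9 -> hit
5 -> hit
9 -> hit
7 -> hit
9 -> hit
5 -> hit
7 -> hit
5 -> hit
7 -> hit
Hits: 9.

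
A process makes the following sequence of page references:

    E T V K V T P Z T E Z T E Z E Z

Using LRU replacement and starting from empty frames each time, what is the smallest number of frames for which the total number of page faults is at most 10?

3

f=1: 16 faults
f=2: 13 faults
f=3: 7 faults
f=4: 7 faults
f=5: 7 faults
f=6: 6 faults
Smallest f with faults ≤ 10 is 3.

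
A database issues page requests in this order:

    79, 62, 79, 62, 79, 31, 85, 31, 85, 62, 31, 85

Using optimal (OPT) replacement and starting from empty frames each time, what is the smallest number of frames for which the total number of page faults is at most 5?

f=1: 12 faults
f=2: 6 faults
f=3: 4 faults
f=4: 4 faults
Smallest f with faults ≤ 5 is 3.

3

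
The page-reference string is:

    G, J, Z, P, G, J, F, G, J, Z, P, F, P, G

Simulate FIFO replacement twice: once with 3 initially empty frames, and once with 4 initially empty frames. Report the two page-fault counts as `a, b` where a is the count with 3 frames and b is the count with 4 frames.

3 frames: F F F F F F F . . F F . . F → 10 faults.
4 frames: F F F F . . F F F F F F . F → 11 faults.
11 > 10: adding a frame increased faults — Belady's anomaly.

10, 11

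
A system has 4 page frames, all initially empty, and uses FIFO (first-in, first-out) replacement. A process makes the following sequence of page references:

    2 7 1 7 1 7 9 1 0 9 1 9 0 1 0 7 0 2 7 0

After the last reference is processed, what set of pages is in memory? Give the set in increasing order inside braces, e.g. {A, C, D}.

2 -> miss, frames (2)
7 -> miss, frames (2 7)
1 -> miss, frames (2 7 1)
7 -> hit
1 -> hit
7 -> hit
9 -> miss, frames (2 7 1 9)
1 -> hit
0 -> miss, evict 2, frames (7 1 9 0)
9 -> hit
1 -> hit
9 -> hit
0 -> hit
1 -> hit
0 -> hit
7 -> hit
0 -> hit
2 -> miss, evict 7, frames (1 9 0 2)
7 -> miss, evict 1, frames (9 0 2 7)
0 -> hit

{0, 2, 7, 9}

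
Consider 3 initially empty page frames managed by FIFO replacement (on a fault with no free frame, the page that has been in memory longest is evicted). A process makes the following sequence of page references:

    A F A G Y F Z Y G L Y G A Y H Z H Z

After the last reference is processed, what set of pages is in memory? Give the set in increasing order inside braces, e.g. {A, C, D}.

{H, Y, Z}

A -> fault, frames [A]
F -> fault, frames [A, F]
A -> hit
G -> fault, frames [A, F, G]
Y -> fault, evict A, frames [F, G, Y]
F -> hit
Z -> fault, evict F, frames [G, Y, Z]
Y -> hit
G -> hit
L -> fault, evict G, frames [Y, Z, L]
Y -> hit
G -> fault, evict Y, frames [Z, L, G]
A -> fault, evict Z, frames [L, G, A]
Y -> fault, evict L, frames [G, A, Y]
H -> fault, evict G, frames [A, Y, H]
Z -> fault, evict A, frames [Y, H, Z]
H -> hit
Z -> hit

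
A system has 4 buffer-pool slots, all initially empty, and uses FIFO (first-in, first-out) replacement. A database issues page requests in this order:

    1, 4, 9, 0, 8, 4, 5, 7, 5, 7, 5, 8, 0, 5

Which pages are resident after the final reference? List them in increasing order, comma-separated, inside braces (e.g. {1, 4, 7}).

1 -> fault, frames [1]
4 -> fault, frames [1, 4]
9 -> fault, frames [1, 4, 9]
0 -> fault, frames [1, 4, 9, 0]
8 -> fault, evict 1, frames [4, 9, 0, 8]
4 -> hit
5 -> fault, evict 4, frames [9, 0, 8, 5]
7 -> fault, evict 9, frames [0, 8, 5, 7]
5 -> hit
7 -> hit
5 -> hit
8 -> hit
0 -> hit
5 -> hit

{0, 5, 7, 8}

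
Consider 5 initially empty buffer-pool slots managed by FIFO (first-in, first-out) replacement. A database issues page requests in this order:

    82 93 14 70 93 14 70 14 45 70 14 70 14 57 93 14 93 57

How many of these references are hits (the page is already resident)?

12

82: fault, frames [82]
93: fault, frames [82, 93]
14: fault, frames [82, 93, 14]
70: fault, frames [82, 93, 14, 70]
93: hit
14: hit
70: hit
14: hit
45: fault, frames [82, 93, 14, 70, 45]
70: hit
14: hit
70: hit
14: hit
57: fault, evict 82, frames [93, 14, 70, 45, 57]
93: hit
14: hit
93: hit
57: hit
Hits: 12.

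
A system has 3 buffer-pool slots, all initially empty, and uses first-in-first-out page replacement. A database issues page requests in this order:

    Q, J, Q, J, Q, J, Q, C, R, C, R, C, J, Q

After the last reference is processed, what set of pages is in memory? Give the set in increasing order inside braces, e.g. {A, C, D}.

{C, Q, R}

Q: fault, frames {Q}
J: fault, frames {Q,J}
Q: hit
J: hit
Q: hit
J: hit
Q: hit
C: fault, frames {Q,J,C}
R: fault, evict Q, frames {J,C,R}
C: hit
R: hit
C: hit
J: hit
Q: fault, evict J, frames {C,R,Q}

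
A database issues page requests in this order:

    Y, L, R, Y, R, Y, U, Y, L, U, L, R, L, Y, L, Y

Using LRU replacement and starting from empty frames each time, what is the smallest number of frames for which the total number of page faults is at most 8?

3

f=1: 16 faults
f=2: 9 faults
f=3: 7 faults
f=4: 4 faults
Smallest f with faults ≤ 8 is 3.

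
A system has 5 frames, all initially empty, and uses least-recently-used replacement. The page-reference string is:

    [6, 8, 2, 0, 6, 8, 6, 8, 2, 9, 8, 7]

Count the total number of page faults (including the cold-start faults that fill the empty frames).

6

6: fault, frames (6)
8: fault, frames (6 8)
2: fault, frames (6 8 2)
0: fault, frames (6 8 2 0)
6: hit
8: hit
6: hit
8: hit
2: hit
9: fault, frames (0 6 8 2 9)
8: hit
7: fault, evict 0, frames (6 2 9 8 7)
Page faults: 6.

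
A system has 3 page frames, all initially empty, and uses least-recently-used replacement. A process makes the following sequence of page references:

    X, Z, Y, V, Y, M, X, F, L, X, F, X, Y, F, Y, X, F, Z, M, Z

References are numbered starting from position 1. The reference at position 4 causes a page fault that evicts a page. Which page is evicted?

pos 1: X -> fault, frames [X]
pos 2: Z -> fault, frames [X, Z]
pos 3: Y -> fault, frames [X, Z, Y]
pos 4: V -> fault, evict X, frames [Z, Y, V]
At position 4, page X is evicted.

X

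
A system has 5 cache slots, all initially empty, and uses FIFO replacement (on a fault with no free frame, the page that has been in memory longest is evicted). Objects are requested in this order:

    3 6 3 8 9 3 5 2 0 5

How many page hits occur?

3: fault, frames {3}
6: fault, frames {3,6}
3: hit
8: fault, frames {3,6,8}
9: fault, frames {3,6,8,9}
3: hit
5: fault, frames {3,6,8,9,5}
2: fault, evict 3, frames {6,8,9,5,2}
0: fault, evict 6, frames {8,9,5,2,0}
5: hit
Hits: 3.

3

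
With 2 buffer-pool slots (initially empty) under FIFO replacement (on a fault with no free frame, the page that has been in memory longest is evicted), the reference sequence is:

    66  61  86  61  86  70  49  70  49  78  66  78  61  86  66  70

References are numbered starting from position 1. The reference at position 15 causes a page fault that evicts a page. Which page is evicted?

pos 1: 66 -> miss, frames {66}
pos 2: 61 -> miss, frames {66,61}
pos 3: 86 -> miss, evict 66, frames {61,86}
pos 4: 61 -> hit
pos 5: 86 -> hit
pos 6: 70 -> miss, evict 61, frames {86,70}
pos 7: 49 -> miss, evict 86, frames {70,49}
pos 8: 70 -> hit
pos 9: 49 -> hit
pos 10: 78 -> miss, evict 70, frames {49,78}
pos 11: 66 -> miss, evict 49, frames {78,66}
pos 12: 78 -> hit
pos 13: 61 -> miss, evict 78, frames {66,61}
pos 14: 86 -> miss, evict 66, frames {61,86}
pos 15: 66 -> miss, evict 61, frames {86,66}
At position 15, page 61 is evicted.

61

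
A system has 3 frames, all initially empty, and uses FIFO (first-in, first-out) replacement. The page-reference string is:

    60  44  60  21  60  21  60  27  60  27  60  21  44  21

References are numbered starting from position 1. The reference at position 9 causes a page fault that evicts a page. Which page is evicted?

pos 1: 60 -> fault, frames (60)
pos 2: 44 -> fault, frames (60 44)
pos 3: 60 -> hit
pos 4: 21 -> fault, frames (60 44 21)
pos 5: 60 -> hit
pos 6: 21 -> hit
pos 7: 60 -> hit
pos 8: 27 -> fault, evict 60, frames (44 21 27)
pos 9: 60 -> fault, evict 44, frames (21 27 60)
At position 9, page 44 is evicted.

44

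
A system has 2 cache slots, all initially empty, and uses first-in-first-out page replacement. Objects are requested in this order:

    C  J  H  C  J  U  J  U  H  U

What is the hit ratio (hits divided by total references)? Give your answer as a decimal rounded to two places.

C → fault, frames (C)
J → fault, frames (C J)
H → fault, evict C, frames (J H)
C → fault, evict J, frames (H C)
J → fault, evict H, frames (C J)
U → fault, evict C, frames (J U)
J → hit
U → hit
H → fault, evict J, frames (U H)
U → hit
Hits: 3 of 10 references → 3/10 = 0.3000.

0.30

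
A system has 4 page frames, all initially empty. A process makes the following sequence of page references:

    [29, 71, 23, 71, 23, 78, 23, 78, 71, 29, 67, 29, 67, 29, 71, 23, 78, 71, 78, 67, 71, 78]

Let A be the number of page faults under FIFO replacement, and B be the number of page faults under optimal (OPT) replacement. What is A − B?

Under FIFO: F F F . . F . . . . F F . . F F F . . F . . → 10 faults.
Under OPT: F F F . . F . . . . F . . . . . F . . . . . → 6 faults.
A − B = 10 − 6 = 4.

4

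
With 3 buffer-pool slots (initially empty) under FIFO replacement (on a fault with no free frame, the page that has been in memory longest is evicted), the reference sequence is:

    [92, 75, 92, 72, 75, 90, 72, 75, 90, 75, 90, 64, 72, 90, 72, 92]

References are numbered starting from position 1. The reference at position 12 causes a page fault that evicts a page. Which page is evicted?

75

pos 1: 92: miss, frames {92}
pos 2: 75: miss, frames {92,75}
pos 3: 92: hit
pos 4: 72: miss, frames {92,75,72}
pos 5: 75: hit
pos 6: 90: miss, evict 92, frames {75,72,90}
pos 7: 72: hit
pos 8: 75: hit
pos 9: 90: hit
pos 10: 75: hit
pos 11: 90: hit
pos 12: 64: miss, evict 75, frames {72,90,64}
At position 12, page 75 is evicted.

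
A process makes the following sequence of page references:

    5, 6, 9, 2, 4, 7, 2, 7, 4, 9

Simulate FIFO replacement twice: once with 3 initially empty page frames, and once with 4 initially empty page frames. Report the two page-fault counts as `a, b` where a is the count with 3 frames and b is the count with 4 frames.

3 frames: F F F F F F . . . F → 7 faults.
4 frames: F F F F F F . . . . → 6 faults.
6 < 7: adding a frame reduced faults, as is typical.

7, 6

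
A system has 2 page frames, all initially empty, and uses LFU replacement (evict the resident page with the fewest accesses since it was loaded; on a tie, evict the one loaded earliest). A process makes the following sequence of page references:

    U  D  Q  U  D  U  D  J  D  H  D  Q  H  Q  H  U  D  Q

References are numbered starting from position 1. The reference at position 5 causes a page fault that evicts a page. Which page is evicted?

pos 1: U → miss, frames (U)
pos 2: D → miss, frames (U D)
pos 3: Q → miss, evict U, frames (D Q)
pos 4: U → miss, evict D, frames (Q U)
pos 5: D → miss, evict Q, frames (U D)
At position 5, page Q is evicted.

Q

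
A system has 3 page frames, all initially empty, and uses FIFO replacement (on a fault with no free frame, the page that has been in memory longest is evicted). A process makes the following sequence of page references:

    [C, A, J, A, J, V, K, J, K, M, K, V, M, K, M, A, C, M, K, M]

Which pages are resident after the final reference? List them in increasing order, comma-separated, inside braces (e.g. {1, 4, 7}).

{C, K, M}

C -> miss, frames [C]
A -> miss, frames [C, A]
J -> miss, frames [C, A, J]
A -> hit
J -> hit
V -> miss, evict C, frames [A, J, V]
K -> miss, evict A, frames [J, V, K]
J -> hit
K -> hit
M -> miss, evict J, frames [V, K, M]
K -> hit
V -> hit
M -> hit
K -> hit
M -> hit
A -> miss, evict V, frames [K, M, A]
C -> miss, evict K, frames [M, A, C]
M -> hit
K -> miss, evict M, frames [A, C, K]
M -> miss, evict A, frames [C, K, M]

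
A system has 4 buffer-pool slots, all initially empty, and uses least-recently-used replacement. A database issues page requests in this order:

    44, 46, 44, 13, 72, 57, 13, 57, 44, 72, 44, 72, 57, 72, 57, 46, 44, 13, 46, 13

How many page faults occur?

7

44: miss, frames [44]
46: miss, frames [44, 46]
44: hit
13: miss, frames [46, 44, 13]
72: miss, frames [46, 44, 13, 72]
57: miss, evict 46, frames [44, 13, 72, 57]
13: hit
57: hit
44: hit
72: hit
44: hit
72: hit
57: hit
72: hit
57: hit
46: miss, evict 13, frames [44, 72, 57, 46]
44: hit
13: miss, evict 72, frames [57, 46, 44, 13]
46: hit
13: hit
Page faults: 7.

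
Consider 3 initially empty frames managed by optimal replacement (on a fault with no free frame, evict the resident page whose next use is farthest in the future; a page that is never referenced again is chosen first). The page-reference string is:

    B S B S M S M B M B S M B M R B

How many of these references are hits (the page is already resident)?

12

B → fault, frames (B)
S → fault, frames (B S)
B → hit
S → hit
M → fault, frames (B S M)
S → hit
M → hit
B → hit
M → hit
B → hit
S → hit
M → hit
B → hit
M → hit
R → fault, evict M, frames (B S R)
B → hit
Hits: 12.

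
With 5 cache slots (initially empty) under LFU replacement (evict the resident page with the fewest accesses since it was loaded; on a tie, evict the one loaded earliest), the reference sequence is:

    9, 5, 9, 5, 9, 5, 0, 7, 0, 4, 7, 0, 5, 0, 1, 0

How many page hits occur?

10

9: miss, frames {9}
5: miss, frames {9,5}
9: hit
5: hit
9: hit
5: hit
0: miss, frames {9,5,0}
7: miss, frames {9,5,0,7}
0: hit
4: miss, frames {9,5,0,7,4}
7: hit
0: hit
5: hit
0: hit
1: miss, evict 4, frames {9,5,0,7,1}
0: hit
Hits: 10.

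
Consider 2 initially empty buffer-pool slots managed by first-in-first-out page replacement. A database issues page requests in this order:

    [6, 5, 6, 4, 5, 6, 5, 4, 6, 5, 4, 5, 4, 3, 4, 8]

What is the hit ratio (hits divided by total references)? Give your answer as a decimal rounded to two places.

6: miss, frames [6]
5: miss, frames [6, 5]
6: hit
4: miss, evict 6, frames [5, 4]
5: hit
6: miss, evict 5, frames [4, 6]
5: miss, evict 4, frames [6, 5]
4: miss, evict 6, frames [5, 4]
6: miss, evict 5, frames [4, 6]
5: miss, evict 4, frames [6, 5]
4: miss, evict 6, frames [5, 4]
5: hit
4: hit
3: miss, evict 5, frames [4, 3]
4: hit
8: miss, evict 4, frames [3, 8]
Hits: 5 of 16 references → 5/16 = 0.3125.

0.31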